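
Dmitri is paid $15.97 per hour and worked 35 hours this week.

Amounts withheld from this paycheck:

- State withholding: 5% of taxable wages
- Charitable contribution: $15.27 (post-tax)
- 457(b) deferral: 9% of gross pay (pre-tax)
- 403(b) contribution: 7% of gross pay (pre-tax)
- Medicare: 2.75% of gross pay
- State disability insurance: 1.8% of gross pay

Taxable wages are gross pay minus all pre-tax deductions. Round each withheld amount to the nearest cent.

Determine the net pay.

Gross pay: 35 × $15.97 = $558.95
403(b) contribution: $558.95 × 0.07 = $39.13
457(b) deferral: $558.95 × 0.09 = $50.31
Pre-tax total = $39.13 + $50.31 = $89.44
Taxable wages = $558.95 − $89.44 = $469.51
State withholding: $469.51 × 0.05 = $23.48
Medicare: $558.95 × 0.0275 = $15.37
State disability insurance: $558.95 × 0.018 = $10.06
Charitable contribution: $15.27
Total deductions = $39.13 + $50.31 + $23.48 + $15.37 + $10.06 + $15.27 = $153.62
Net pay = $558.95 − $153.62 = $405.33

$405.33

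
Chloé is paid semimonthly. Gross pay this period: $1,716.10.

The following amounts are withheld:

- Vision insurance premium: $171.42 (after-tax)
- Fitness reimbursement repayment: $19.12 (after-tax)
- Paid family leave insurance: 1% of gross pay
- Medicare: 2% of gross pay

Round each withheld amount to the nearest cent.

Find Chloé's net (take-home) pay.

$1,474.08

Medicare: $1,716.10 × 0.02 = $34.32
Paid family leave insurance: $1,716.10 × 0.01 = $17.16
Fitness reimbursement repayment: $19.12
Vision insurance premium: $171.42
Total deductions = $34.32 + $17.16 + $19.12 + $171.42 = $242.02
Net pay = $1,716.10 − $242.02 = $1,474.08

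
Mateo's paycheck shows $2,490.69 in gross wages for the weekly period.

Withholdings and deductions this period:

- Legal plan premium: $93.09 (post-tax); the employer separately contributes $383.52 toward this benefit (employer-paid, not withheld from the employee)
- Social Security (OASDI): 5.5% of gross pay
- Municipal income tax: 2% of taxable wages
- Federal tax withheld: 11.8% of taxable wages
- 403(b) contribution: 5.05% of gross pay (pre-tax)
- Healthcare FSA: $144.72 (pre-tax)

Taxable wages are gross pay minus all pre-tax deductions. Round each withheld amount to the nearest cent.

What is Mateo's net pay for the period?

$1,683.73

403(b) contribution: $2,490.69 × 0.0505 = $125.78
Healthcare FSA: $144.72
Pre-tax total = $125.78 + $144.72 = $270.50
Taxable wages = $2,490.69 − $270.50 = $2,220.19
Federal tax withheld: $2,220.19 × 0.118 = $261.98
Municipal income tax: $2,220.19 × 0.02 = $44.40
Social Security (OASDI): $2,490.69 × 0.055 = $136.99
Legal plan premium: $93.09
(Employer's $383.52 toward legal plan premium is not withheld from the employee.)
Total deductions = $125.78 + $144.72 + $261.98 + $44.40 + $136.99 + $93.09 = $806.96
Net pay = $2,490.69 − $806.96 = $1,683.73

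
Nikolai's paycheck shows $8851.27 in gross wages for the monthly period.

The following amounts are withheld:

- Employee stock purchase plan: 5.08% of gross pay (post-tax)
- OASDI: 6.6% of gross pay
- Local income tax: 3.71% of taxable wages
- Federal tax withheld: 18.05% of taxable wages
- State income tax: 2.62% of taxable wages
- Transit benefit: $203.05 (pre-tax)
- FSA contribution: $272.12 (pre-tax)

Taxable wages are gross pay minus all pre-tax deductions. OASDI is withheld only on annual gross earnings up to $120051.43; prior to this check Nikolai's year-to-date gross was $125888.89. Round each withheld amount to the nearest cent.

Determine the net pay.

$5884.37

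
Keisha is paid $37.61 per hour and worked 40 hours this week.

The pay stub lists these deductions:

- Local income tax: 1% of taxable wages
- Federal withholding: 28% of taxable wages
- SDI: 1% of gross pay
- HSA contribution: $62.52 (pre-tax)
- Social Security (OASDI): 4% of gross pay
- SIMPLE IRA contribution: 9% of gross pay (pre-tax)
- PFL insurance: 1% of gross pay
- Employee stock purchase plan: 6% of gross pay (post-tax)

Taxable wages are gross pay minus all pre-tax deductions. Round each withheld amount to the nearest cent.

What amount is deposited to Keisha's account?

Gross pay: 40 × $37.61 = $1,504.40
HSA contribution: $62.52
SIMPLE IRA contribution: $1,504.40 × 0.09 = $135.40
Pre-tax total = $62.52 + $135.40 = $197.92
Taxable wages = $1,504.40 − $197.92 = $1,306.48
Local income tax: $1,306.48 × 0.01 = $13.06
Federal withholding: $1,306.48 × 0.28 = $365.81
PFL insurance: $1,504.40 × 0.01 = $15.04
Social Security (OASDI): $1,504.40 × 0.04 = $60.18
SDI: $1,504.40 × 0.01 = $15.04
Employee stock purchase plan: $1,504.40 × 0.06 = $90.26
Total deductions = $62.52 + $135.40 + $13.06 + $365.81 + $15.04 + $60.18 + $15.04 + $90.26 = $757.31
Net pay = $1,504.40 − $757.31 = $747.09

$747.09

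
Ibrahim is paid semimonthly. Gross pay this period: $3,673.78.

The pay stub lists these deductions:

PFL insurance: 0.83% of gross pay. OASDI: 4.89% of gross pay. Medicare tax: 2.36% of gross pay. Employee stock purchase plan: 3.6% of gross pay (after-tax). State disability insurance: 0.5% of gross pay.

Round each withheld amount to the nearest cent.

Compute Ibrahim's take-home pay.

$3,226.31

State disability insurance: $3,673.78 × 0.005 = $18.37
OASDI: $3,673.78 × 0.0489 = $179.65
PFL insurance: $3,673.78 × 0.0083 = $30.49
Medicare tax: $3,673.78 × 0.0236 = $86.70
Employee stock purchase plan: $3,673.78 × 0.036 = $132.26
Total deductions = $18.37 + $179.65 + $30.49 + $86.70 + $132.26 = $447.47
Net pay = $3,673.78 − $447.47 = $3,226.31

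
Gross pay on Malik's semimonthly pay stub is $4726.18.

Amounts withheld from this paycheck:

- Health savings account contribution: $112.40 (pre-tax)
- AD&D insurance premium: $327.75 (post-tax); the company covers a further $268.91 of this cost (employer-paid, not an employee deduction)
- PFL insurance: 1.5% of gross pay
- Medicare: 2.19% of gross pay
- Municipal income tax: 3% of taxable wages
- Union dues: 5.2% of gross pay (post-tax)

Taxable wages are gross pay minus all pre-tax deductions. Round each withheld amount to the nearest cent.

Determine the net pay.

Health savings account contribution: $112.40
Taxable wages = $4726.18 − $112.40 = $4613.78
Municipal income tax: $4613.78 × 0.03 = $138.41
Medicare: $4726.18 × 0.0219 = $103.50
PFL insurance: $4726.18 × 0.015 = $70.89
AD&D insurance premium: $327.75
Union dues: $4726.18 × 0.052 = $245.76
(Employer's $268.91 toward AD&D insurance premium is not withheld from the employee.)
Total deductions = $112.40 + $138.41 + $103.50 + $70.89 + $327.75 + $245.76 = $998.71
Net pay = $4726.18 − $998.71 = $3727.47

$3727.47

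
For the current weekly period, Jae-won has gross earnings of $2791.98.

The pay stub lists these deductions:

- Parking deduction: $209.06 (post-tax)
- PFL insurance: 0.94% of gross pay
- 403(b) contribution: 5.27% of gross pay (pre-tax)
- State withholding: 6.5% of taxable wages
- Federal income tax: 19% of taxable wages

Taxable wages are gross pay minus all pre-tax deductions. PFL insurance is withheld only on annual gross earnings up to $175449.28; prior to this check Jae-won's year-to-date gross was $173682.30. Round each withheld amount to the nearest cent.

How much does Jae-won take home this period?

403(b) contribution: $2791.98 × 0.0527 = $147.14
Taxable wages = $2791.98 − $147.14 = $2644.84
Federal income tax: $2644.84 × 0.19 = $502.52
State withholding: $2644.84 × 0.065 = $171.91
PFL insurance: only $175449.28 − $173682.30 = $1766.98 of this check is subject → $1766.98 × 0.0094 = $16.61
Parking deduction: $209.06
Total deductions = $147.14 + $502.52 + $171.91 + $16.61 + $209.06 = $1047.24
Net pay = $2791.98 − $1047.24 = $1744.74

$1744.74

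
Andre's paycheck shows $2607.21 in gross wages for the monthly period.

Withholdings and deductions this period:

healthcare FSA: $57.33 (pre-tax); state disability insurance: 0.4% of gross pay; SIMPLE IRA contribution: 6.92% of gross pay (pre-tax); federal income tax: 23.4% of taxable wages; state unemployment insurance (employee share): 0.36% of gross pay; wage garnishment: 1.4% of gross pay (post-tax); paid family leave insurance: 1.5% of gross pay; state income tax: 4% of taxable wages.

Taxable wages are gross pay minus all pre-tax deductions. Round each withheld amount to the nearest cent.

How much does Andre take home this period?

$1624.80

Healthcare FSA: $57.33
SIMPLE IRA contribution: $2607.21 × 0.0692 = $180.42
Pre-tax total = $57.33 + $180.42 = $237.75
Taxable wages = $2607.21 − $237.75 = $2369.46
Federal income tax: $2369.46 × 0.234 = $554.45
State income tax: $2369.46 × 0.04 = $94.78
Paid family leave insurance: $2607.21 × 0.015 = $39.11
State unemployment insurance (employee share): $2607.21 × 0.0036 = $9.39
State disability insurance: $2607.21 × 0.004 = $10.43
Wage garnishment: $2607.21 × 0.014 = $36.50
Total deductions = $57.33 + $180.42 + $554.45 + $94.78 + $39.11 + $9.39 + $10.43 + $36.50 = $982.41
Net pay = $2607.21 − $982.41 = $1624.80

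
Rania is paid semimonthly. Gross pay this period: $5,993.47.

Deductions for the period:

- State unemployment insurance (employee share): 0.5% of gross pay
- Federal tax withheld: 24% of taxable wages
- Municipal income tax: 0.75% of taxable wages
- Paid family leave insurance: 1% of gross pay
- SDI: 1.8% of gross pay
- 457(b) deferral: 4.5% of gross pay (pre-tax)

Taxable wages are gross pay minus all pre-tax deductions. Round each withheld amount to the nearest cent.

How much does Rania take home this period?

$4,109.35

457(b) deferral: $5,993.47 × 0.045 = $269.71
Taxable wages = $5,993.47 − $269.71 = $5,723.76
Federal tax withheld: $5,723.76 × 0.24 = $1,373.70
Municipal income tax: $5,723.76 × 0.0075 = $42.93
SDI: $5,993.47 × 0.018 = $107.88
Paid family leave insurance: $5,993.47 × 0.01 = $59.93
State unemployment insurance (employee share): $5,993.47 × 0.005 = $29.97
Total deductions = $269.71 + $1,373.70 + $42.93 + $107.88 + $59.93 + $29.97 = $1,884.12
Net pay = $5,993.47 − $1,884.12 = $4,109.35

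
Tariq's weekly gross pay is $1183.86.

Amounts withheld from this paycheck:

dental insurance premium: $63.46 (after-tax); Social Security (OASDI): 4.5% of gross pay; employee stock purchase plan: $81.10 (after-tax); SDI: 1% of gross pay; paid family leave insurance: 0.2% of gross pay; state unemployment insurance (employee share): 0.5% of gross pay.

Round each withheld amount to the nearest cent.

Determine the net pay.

Paid family leave insurance: $1183.86 × 0.002 = $2.37
SDI: $1183.86 × 0.01 = $11.84
Social Security (OASDI): $1183.86 × 0.045 = $53.27
State unemployment insurance (employee share): $1183.86 × 0.005 = $5.92
Employee stock purchase plan: $81.10
Dental insurance premium: $63.46
Total deductions = $2.37 + $11.84 + $53.27 + $5.92 + $81.10 + $63.46 = $217.96
Net pay = $1183.86 − $217.96 = $965.90

$965.90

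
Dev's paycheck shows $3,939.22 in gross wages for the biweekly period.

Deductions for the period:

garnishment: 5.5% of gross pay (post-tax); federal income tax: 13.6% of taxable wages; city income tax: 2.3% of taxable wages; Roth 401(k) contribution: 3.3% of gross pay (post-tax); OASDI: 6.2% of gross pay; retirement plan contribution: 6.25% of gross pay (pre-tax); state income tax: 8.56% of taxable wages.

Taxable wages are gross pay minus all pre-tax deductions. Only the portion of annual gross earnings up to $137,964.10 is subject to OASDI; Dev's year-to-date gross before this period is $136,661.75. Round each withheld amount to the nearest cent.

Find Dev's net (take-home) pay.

$2,362.31

Retirement plan contribution: $3,939.22 × 0.0625 = $246.20
Taxable wages = $3,939.22 − $246.20 = $3,693.02
City income tax: $3,693.02 × 0.023 = $84.94
State income tax: $3,693.02 × 0.0856 = $316.12
Federal income tax: $3,693.02 × 0.136 = $502.25
OASDI: only $137,964.10 − $136,661.75 = $1,302.35 of this check is subject → $1,302.35 × 0.062 = $80.75
Garnishment: $3,939.22 × 0.055 = $216.66
Roth 401(k) contribution: $3,939.22 × 0.033 = $129.99
Total deductions = $246.20 + $84.94 + $316.12 + $502.25 + $80.75 + $216.66 + $129.99 = $1,576.91
Net pay = $3,939.22 − $1,576.91 = $2,362.31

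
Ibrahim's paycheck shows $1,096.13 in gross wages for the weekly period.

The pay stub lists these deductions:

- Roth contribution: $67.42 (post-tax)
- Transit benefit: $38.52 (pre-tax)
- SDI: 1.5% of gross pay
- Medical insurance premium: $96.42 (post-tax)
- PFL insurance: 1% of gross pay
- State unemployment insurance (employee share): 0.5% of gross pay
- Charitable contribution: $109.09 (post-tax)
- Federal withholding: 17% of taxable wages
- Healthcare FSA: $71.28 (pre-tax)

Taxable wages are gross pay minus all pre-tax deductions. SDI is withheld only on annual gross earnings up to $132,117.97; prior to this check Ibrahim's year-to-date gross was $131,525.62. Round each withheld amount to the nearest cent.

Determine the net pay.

$520.39

Transit benefit: $38.52
Healthcare FSA: $71.28
Pre-tax total = $38.52 + $71.28 = $109.80
Taxable wages = $1,096.13 − $109.80 = $986.33
Federal withholding: $986.33 × 0.17 = $167.68
State unemployment insurance (employee share): $1,096.13 × 0.005 = $5.48
SDI: only $132,117.97 − $131,525.62 = $592.35 of this check is subject → $592.35 × 0.015 = $8.89
PFL insurance: $1,096.13 × 0.01 = $10.96
Charitable contribution: $109.09
Medical insurance premium: $96.42
Roth contribution: $67.42
Total deductions = $38.52 + $71.28 + $167.68 + $5.48 + $8.89 + $10.96 + $109.09 + $96.42 + $67.42 = $575.74
Net pay = $1,096.13 − $575.74 = $520.39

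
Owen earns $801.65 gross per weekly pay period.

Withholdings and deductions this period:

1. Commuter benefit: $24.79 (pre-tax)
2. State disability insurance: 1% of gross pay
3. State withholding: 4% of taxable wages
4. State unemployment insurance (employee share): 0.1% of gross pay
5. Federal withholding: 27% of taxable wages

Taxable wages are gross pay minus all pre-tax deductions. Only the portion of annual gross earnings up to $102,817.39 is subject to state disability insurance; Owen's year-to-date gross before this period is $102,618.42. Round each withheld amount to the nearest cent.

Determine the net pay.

Commuter benefit: $24.79
Taxable wages = $801.65 − $24.79 = $776.86
State withholding: $776.86 × 0.04 = $31.07
Federal withholding: $776.86 × 0.27 = $209.75
State disability insurance: only $102,817.39 − $102,618.42 = $198.97 of this check is subject → $198.97 × 0.01 = $1.99
State unemployment insurance (employee share): $801.65 × 0.001 = $0.80
Total deductions = $24.79 + $31.07 + $209.75 + $1.99 + $0.80 = $268.40
Net pay = $801.65 − $268.40 = $533.25

$533.25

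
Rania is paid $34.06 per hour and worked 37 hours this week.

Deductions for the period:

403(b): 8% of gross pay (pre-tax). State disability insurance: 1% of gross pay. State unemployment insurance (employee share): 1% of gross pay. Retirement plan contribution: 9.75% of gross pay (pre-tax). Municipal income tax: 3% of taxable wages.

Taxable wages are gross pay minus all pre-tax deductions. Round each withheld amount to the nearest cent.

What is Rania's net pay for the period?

$980.23

Gross pay: 37 × $34.06 = $1260.22
403(b): $1260.22 × 0.08 = $100.82
Retirement plan contribution: $1260.22 × 0.0975 = $122.87
Pre-tax total = $100.82 + $122.87 = $223.69
Taxable wages = $1260.22 − $223.69 = $1036.53
Municipal income tax: $1036.53 × 0.03 = $31.10
State disability insurance: $1260.22 × 0.01 = $12.60
State unemployment insurance (employee share): $1260.22 × 0.01 = $12.60
Total deductions = $100.82 + $122.87 + $31.10 + $12.60 + $12.60 = $279.99
Net pay = $1260.22 − $279.99 = $980.23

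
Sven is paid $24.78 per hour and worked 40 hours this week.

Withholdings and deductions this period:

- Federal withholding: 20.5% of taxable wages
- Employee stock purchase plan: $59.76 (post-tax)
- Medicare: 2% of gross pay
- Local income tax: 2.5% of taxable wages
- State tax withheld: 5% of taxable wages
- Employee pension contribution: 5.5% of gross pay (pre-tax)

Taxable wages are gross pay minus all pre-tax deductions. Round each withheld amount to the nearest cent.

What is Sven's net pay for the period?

$594.83

Gross pay: 40 × $24.78 = $991.20
Employee pension contribution: $991.20 × 0.055 = $54.52
Taxable wages = $991.20 − $54.52 = $936.68
Federal withholding: $936.68 × 0.205 = $192.02
Local income tax: $936.68 × 0.025 = $23.42
State tax withheld: $936.68 × 0.05 = $46.83
Medicare: $991.20 × 0.02 = $19.82
Employee stock purchase plan: $59.76
Total deductions = $54.52 + $192.02 + $23.42 + $46.83 + $19.82 + $59.76 = $396.37
Net pay = $991.20 − $396.37 = $594.83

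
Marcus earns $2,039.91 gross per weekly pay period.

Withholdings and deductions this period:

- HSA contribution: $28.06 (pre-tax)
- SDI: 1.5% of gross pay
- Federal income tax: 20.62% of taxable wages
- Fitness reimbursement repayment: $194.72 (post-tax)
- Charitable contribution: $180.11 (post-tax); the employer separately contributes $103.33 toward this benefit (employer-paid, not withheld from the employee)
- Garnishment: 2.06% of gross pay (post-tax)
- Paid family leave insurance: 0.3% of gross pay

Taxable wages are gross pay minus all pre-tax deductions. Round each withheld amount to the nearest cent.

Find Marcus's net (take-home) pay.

$1,143.44

HSA contribution: $28.06
Taxable wages = $2,039.91 − $28.06 = $2,011.85
Federal income tax: $2,011.85 × 0.2062 = $414.84
Paid family leave insurance: $2,039.91 × 0.003 = $6.12
SDI: $2,039.91 × 0.015 = $30.60
Charitable contribution: $180.11
Garnishment: $2,039.91 × 0.0206 = $42.02
Fitness reimbursement repayment: $194.72
(Employer's $103.33 toward charitable contribution is not withheld from the employee.)
Total deductions = $28.06 + $414.84 + $6.12 + $30.60 + $180.11 + $42.02 + $194.72 = $896.47
Net pay = $2,039.91 − $896.47 = $1,143.44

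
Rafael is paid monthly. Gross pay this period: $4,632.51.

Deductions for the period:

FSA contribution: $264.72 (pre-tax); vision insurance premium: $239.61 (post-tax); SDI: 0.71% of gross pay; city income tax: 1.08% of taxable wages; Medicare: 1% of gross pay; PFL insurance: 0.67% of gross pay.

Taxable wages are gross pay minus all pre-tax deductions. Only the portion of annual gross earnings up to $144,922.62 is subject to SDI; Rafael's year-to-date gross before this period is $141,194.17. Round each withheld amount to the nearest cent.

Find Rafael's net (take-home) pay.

FSA contribution: $264.72
Taxable wages = $4,632.51 − $264.72 = $4,367.79
City income tax: $4,367.79 × 0.0108 = $47.17
PFL insurance: $4,632.51 × 0.0067 = $31.04
Medicare: $4,632.51 × 0.01 = $46.33
SDI: only $144,922.62 − $141,194.17 = $3,728.45 of this check is subject → $3,728.45 × 0.0071 = $26.47
Vision insurance premium: $239.61
Total deductions = $264.72 + $47.17 + $31.04 + $46.33 + $26.47 + $239.61 = $655.34
Net pay = $4,632.51 − $655.34 = $3,977.17

$3,977.17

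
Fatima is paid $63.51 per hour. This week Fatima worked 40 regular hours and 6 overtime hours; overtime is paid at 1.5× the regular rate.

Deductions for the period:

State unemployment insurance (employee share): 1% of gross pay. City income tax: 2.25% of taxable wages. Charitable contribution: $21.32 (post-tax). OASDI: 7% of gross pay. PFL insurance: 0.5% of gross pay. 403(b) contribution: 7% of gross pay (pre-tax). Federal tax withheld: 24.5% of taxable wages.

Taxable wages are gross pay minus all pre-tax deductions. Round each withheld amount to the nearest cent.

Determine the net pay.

$1,834.12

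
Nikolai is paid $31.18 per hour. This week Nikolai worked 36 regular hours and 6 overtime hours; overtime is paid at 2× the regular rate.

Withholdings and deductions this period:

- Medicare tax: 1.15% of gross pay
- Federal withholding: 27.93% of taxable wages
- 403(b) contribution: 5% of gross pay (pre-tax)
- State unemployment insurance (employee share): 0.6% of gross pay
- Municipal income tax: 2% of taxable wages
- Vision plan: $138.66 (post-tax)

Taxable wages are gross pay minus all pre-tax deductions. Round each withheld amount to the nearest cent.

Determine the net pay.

$831.41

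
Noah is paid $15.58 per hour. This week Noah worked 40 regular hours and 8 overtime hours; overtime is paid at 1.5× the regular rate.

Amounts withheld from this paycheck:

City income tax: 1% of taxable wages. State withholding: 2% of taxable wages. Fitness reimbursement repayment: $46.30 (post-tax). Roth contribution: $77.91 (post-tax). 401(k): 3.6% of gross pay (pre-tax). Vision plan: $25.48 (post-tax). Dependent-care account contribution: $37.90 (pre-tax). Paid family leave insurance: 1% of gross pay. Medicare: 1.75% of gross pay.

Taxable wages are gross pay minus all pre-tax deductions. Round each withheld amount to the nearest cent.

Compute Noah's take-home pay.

$548.83

Regular pay: 40 × $15.58 = $623.20
Overtime pay: 8 × $15.58 × 1.5 = $186.96
Gross pay = $623.20 + $186.96 = $810.16
Dependent-care account contribution: $37.90
401(k): $810.16 × 0.036 = $29.17
Pre-tax total = $37.90 + $29.17 = $67.07
Taxable wages = $810.16 − $67.07 = $743.09
State withholding: $743.09 × 0.02 = $14.86
City income tax: $743.09 × 0.01 = $7.43
Paid family leave insurance: $810.16 × 0.01 = $8.10
Medicare: $810.16 × 0.0175 = $14.18
Fitness reimbursement repayment: $46.30
Roth contribution: $77.91
Vision plan: $25.48
Total deductions = $37.90 + $29.17 + $14.86 + $7.43 + $8.10 + $14.18 + $46.30 + $77.91 + $25.48 = $261.33
Net pay = $810.16 − $261.33 = $548.83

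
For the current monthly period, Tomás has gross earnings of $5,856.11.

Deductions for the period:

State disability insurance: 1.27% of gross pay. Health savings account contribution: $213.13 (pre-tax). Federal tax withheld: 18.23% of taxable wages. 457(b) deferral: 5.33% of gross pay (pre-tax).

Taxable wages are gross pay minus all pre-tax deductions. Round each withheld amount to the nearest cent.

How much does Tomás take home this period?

$4,284.67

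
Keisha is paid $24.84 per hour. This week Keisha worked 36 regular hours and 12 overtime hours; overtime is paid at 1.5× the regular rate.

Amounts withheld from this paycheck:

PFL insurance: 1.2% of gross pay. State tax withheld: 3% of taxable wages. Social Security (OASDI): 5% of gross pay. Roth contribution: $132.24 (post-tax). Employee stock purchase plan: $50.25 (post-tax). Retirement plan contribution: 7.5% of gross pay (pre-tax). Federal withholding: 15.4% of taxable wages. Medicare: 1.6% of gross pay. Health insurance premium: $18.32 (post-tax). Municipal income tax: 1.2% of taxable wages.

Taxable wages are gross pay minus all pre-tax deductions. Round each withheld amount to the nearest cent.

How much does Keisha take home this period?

$692.13

Regular pay: 36 × $24.84 = $894.24
Overtime pay: 12 × $24.84 × 1.5 = $447.12
Gross pay = $894.24 + $447.12 = $1341.36
Retirement plan contribution: $1341.36 × 0.075 = $100.60
Taxable wages = $1341.36 − $100.60 = $1240.76
State tax withheld: $1240.76 × 0.03 = $37.22
Municipal income tax: $1240.76 × 0.012 = $14.89
Federal withholding: $1240.76 × 0.154 = $191.08
Social Security (OASDI): $1341.36 × 0.05 = $67.07
PFL insurance: $1341.36 × 0.012 = $16.10
Medicare: $1341.36 × 0.016 = $21.46
Employee stock purchase plan: $50.25
Roth contribution: $132.24
Health insurance premium: $18.32
Total deductions = $100.60 + $37.22 + $14.89 + $191.08 + $67.07 + $16.10 + $21.46 + $50.25 + $132.24 + $18.32 = $649.23
Net pay = $1341.36 − $649.23 = $692.13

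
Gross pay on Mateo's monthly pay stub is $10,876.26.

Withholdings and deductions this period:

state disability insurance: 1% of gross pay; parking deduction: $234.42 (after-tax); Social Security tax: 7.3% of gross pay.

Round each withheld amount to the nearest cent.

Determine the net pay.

$9,739.11

State disability insurance: $10,876.26 × 0.01 = $108.76
Social Security tax: $10,876.26 × 0.073 = $793.97
Parking deduction: $234.42
Total deductions = $108.76 + $793.97 + $234.42 = $1,137.15
Net pay = $10,876.26 − $1,137.15 = $9,739.11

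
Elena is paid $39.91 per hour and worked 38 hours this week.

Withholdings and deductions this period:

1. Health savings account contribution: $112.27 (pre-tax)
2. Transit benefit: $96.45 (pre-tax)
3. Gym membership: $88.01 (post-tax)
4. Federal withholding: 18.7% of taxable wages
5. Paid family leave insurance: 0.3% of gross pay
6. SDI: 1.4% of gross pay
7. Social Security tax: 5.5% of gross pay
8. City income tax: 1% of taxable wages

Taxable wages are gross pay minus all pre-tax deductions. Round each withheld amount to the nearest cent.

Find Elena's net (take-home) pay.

Gross pay: 38 × $39.91 = $1,516.58
Health savings account contribution: $112.27
Transit benefit: $96.45
Pre-tax total = $112.27 + $96.45 = $208.72
Taxable wages = $1,516.58 − $208.72 = $1,307.86
Federal withholding: $1,307.86 × 0.187 = $244.57
City income tax: $1,307.86 × 0.01 = $13.08
Paid family leave insurance: $1,516.58 × 0.003 = $4.55
Social Security tax: $1,516.58 × 0.055 = $83.41
SDI: $1,516.58 × 0.014 = $21.23
Gym membership: $88.01
Total deductions = $112.27 + $96.45 + $244.57 + $13.08 + $4.55 + $83.41 + $21.23 + $88.01 = $663.57
Net pay = $1,516.58 − $663.57 = $853.01

$853.01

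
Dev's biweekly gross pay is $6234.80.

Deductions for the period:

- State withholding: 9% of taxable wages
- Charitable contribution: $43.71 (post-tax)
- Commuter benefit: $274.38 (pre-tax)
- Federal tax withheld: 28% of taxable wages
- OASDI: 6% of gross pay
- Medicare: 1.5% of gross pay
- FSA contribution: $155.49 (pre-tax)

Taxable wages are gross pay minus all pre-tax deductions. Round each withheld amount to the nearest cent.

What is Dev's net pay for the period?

$3145.79

Commuter benefit: $274.38
FSA contribution: $155.49
Pre-tax total = $274.38 + $155.49 = $429.87
Taxable wages = $6234.80 − $429.87 = $5804.93
State withholding: $5804.93 × 0.09 = $522.44
Federal tax withheld: $5804.93 × 0.28 = $1625.38
Medicare: $6234.80 × 0.015 = $93.52
OASDI: $6234.80 × 0.06 = $374.09
Charitable contribution: $43.71
Total deductions = $274.38 + $155.49 + $522.44 + $1625.38 + $93.52 + $374.09 + $43.71 = $3089.01
Net pay = $6234.80 − $3089.01 = $3145.79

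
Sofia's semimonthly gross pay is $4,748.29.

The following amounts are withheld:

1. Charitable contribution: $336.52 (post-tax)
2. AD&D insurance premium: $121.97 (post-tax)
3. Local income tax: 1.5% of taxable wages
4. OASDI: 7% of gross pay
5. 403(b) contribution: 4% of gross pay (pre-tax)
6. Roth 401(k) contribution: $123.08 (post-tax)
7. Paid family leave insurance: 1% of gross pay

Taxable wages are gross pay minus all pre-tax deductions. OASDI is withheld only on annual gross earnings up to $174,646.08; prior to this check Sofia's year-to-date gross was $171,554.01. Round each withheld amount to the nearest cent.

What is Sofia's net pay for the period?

403(b) contribution: $4,748.29 × 0.04 = $189.93
Taxable wages = $4,748.29 − $189.93 = $4,558.36
Local income tax: $4,558.36 × 0.015 = $68.38
OASDI: only $174,646.08 − $171,554.01 = $3,092.07 of this check is subject → $3,092.07 × 0.07 = $216.44
Paid family leave insurance: $4,748.29 × 0.01 = $47.48
Roth 401(k) contribution: $123.08
Charitable contribution: $336.52
AD&D insurance premium: $121.97
Total deductions = $189.93 + $68.38 + $216.44 + $47.48 + $123.08 + $336.52 + $121.97 = $1,103.80
Net pay = $4,748.29 − $1,103.80 = $3,644.49

$3,644.49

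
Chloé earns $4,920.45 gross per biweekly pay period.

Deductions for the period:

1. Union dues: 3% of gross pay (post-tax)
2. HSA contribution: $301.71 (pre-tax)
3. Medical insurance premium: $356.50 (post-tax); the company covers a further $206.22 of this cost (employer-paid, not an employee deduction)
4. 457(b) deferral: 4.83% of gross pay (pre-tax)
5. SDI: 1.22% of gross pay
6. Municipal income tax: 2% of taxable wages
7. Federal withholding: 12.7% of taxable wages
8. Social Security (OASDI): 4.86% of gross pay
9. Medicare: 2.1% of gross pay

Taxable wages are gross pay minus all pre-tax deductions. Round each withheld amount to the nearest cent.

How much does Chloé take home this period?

457(b) deferral: $4,920.45 × 0.0483 = $237.66
HSA contribution: $301.71
Pre-tax total = $237.66 + $301.71 = $539.37
Taxable wages = $4,920.45 − $539.37 = $4,381.08
Federal withholding: $4,381.08 × 0.127 = $556.40
Municipal income tax: $4,381.08 × 0.02 = $87.62
Social Security (OASDI): $4,920.45 × 0.0486 = $239.13
Medicare: $4,920.45 × 0.021 = $103.33
SDI: $4,920.45 × 0.0122 = $60.03
Union dues: $4,920.45 × 0.03 = $147.61
Medical insurance premium: $356.50
(Employer's $206.22 toward medical insurance premium is not withheld from the employee.)
Total deductions = $237.66 + $301.71 + $556.40 + $87.62 + $239.13 + $103.33 + $60.03 + $147.61 + $356.50 = $2,089.99
Net pay = $4,920.45 − $2,089.99 = $2,830.46

$2,830.46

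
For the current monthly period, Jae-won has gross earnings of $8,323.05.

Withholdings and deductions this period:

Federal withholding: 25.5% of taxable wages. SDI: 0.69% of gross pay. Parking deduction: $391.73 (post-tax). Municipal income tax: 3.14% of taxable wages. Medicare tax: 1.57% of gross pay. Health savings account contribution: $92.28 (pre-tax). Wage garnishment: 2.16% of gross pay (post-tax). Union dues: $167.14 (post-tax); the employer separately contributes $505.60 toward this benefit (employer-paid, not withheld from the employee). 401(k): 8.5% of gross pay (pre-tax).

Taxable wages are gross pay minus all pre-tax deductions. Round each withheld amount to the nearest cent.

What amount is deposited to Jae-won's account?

$4,441.89

Health savings account contribution: $92.28
401(k): $8,323.05 × 0.085 = $707.46
Pre-tax total = $92.28 + $707.46 = $799.74
Taxable wages = $8,323.05 − $799.74 = $7,523.31
Municipal income tax: $7,523.31 × 0.0314 = $236.23
Federal withholding: $7,523.31 × 0.255 = $1,918.44
Medicare tax: $8,323.05 × 0.0157 = $130.67
SDI: $8,323.05 × 0.0069 = $57.43
Union dues: $167.14
Parking deduction: $391.73
Wage garnishment: $8,323.05 × 0.0216 = $179.78
(Employer's $505.60 toward union dues is not withheld from the employee.)
Total deductions = $92.28 + $707.46 + $236.23 + $1,918.44 + $130.67 + $57.43 + $167.14 + $391.73 + $179.78 = $3,881.16
Net pay = $8,323.05 − $3,881.16 = $4,441.89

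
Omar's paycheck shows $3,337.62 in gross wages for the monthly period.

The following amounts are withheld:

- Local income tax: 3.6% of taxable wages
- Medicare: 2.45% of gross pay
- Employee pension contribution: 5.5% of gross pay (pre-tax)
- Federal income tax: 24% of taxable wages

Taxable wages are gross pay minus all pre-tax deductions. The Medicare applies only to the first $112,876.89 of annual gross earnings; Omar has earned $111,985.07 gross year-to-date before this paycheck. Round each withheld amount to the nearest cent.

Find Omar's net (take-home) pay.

$2,261.68

Employee pension contribution: $3,337.62 × 0.055 = $183.57
Taxable wages = $3,337.62 − $183.57 = $3,154.05
Federal income tax: $3,154.05 × 0.24 = $756.97
Local income tax: $3,154.05 × 0.036 = $113.55
Medicare: only $112,876.89 − $111,985.07 = $891.82 of this check is subject → $891.82 × 0.0245 = $21.85
Total deductions = $183.57 + $756.97 + $113.55 + $21.85 = $1,075.94
Net pay = $3,337.62 − $1,075.94 = $2,261.68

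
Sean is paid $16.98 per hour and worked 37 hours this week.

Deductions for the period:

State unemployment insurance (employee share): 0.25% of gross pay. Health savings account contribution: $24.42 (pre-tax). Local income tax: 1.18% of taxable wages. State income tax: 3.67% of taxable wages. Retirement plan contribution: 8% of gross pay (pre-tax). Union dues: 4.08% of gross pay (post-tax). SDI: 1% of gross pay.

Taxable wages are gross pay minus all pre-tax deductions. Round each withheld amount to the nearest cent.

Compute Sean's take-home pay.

$493.25

Gross pay: 37 × $16.98 = $628.26
Health savings account contribution: $24.42
Retirement plan contribution: $628.26 × 0.08 = $50.26
Pre-tax total = $24.42 + $50.26 = $74.68
Taxable wages = $628.26 − $74.68 = $553.58
State income tax: $553.58 × 0.0367 = $20.32
Local income tax: $553.58 × 0.0118 = $6.53
State unemployment insurance (employee share): $628.26 × 0.0025 = $1.57
SDI: $628.26 × 0.01 = $6.28
Union dues: $628.26 × 0.0408 = $25.63
Total deductions = $24.42 + $50.26 + $20.32 + $6.53 + $1.57 + $6.28 + $25.63 = $135.01
Net pay = $628.26 − $135.01 = $493.25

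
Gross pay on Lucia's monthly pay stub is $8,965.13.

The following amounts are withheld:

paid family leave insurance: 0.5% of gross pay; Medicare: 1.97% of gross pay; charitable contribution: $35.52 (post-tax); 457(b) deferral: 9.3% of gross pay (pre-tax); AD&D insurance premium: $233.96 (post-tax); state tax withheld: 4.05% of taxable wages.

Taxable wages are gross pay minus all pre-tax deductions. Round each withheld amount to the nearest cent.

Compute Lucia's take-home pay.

$7,311.13

457(b) deferral: $8,965.13 × 0.093 = $833.76
Taxable wages = $8,965.13 − $833.76 = $8,131.37
State tax withheld: $8,131.37 × 0.0405 = $329.32
Medicare: $8,965.13 × 0.0197 = $176.61
Paid family leave insurance: $8,965.13 × 0.005 = $44.83
AD&D insurance premium: $233.96
Charitable contribution: $35.52
Total deductions = $833.76 + $329.32 + $176.61 + $44.83 + $233.96 + $35.52 = $1,654.00
Net pay = $8,965.13 − $1,654.00 = $7,311.13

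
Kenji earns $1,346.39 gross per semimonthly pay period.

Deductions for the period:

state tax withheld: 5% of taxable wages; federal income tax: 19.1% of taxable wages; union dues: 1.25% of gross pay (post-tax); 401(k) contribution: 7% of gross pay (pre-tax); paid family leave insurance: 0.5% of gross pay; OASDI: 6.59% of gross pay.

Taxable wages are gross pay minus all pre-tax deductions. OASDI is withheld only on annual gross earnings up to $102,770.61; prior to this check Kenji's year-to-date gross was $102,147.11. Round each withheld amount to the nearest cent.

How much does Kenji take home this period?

401(k) contribution: $1,346.39 × 0.07 = $94.25
Taxable wages = $1,346.39 − $94.25 = $1,252.14
Federal income tax: $1,252.14 × 0.191 = $239.16
State tax withheld: $1,252.14 × 0.05 = $62.61
OASDI: only $102,770.61 − $102,147.11 = $623.50 of this check is subject → $623.50 × 0.0659 = $41.09
Paid family leave insurance: $1,346.39 × 0.005 = $6.73
Union dues: $1,346.39 × 0.0125 = $16.83
Total deductions = $94.25 + $239.16 + $62.61 + $41.09 + $6.73 + $16.83 = $460.67
Net pay = $1,346.39 − $460.67 = $885.72

$885.72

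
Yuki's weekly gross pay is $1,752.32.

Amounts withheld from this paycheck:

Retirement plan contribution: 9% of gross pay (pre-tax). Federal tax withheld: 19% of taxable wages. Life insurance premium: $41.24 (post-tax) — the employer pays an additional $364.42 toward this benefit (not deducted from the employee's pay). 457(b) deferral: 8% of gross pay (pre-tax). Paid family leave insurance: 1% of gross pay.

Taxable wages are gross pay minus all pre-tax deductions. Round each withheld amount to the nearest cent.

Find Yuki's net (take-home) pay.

$1,119.32

457(b) deferral: $1,752.32 × 0.08 = $140.19
Retirement plan contribution: $1,752.32 × 0.09 = $157.71
Pre-tax total = $140.19 + $157.71 = $297.90
Taxable wages = $1,752.32 − $297.90 = $1,454.42
Federal tax withheld: $1,454.42 × 0.19 = $276.34
Paid family leave insurance: $1,752.32 × 0.01 = $17.52
Life insurance premium: $41.24
(Employer's $364.42 toward life insurance premium is not withheld from the employee.)
Total deductions = $140.19 + $157.71 + $276.34 + $17.52 + $41.24 = $633.00
Net pay = $1,752.32 − $633.00 = $1,119.32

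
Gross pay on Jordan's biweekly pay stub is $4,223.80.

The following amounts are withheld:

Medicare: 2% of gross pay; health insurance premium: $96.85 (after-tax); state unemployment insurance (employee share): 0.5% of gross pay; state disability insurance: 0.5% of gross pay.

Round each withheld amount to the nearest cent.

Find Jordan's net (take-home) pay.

$4,000.23

Medicare: $4,223.80 × 0.02 = $84.48
State unemployment insurance (employee share): $4,223.80 × 0.005 = $21.12
State disability insurance: $4,223.80 × 0.005 = $21.12
Health insurance premium: $96.85
Total deductions = $84.48 + $21.12 + $21.12 + $96.85 = $223.57
Net pay = $4,223.80 − $223.57 = $4,000.23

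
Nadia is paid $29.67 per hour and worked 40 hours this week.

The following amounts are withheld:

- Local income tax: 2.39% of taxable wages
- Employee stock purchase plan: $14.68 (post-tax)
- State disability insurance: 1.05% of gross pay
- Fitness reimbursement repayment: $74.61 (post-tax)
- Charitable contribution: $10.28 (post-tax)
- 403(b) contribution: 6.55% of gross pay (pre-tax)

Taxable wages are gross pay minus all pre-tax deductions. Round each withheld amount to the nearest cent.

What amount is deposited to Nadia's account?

Gross pay: 40 × $29.67 = $1186.80
403(b) contribution: $1186.80 × 0.0655 = $77.74
Taxable wages = $1186.80 − $77.74 = $1109.06
Local income tax: $1109.06 × 0.0239 = $26.51
State disability insurance: $1186.80 × 0.0105 = $12.46
Charitable contribution: $10.28
Employee stock purchase plan: $14.68
Fitness reimbursement repayment: $74.61
Total deductions = $77.74 + $26.51 + $12.46 + $10.28 + $14.68 + $74.61 = $216.28
Net pay = $1186.80 − $216.28 = $970.52

$970.52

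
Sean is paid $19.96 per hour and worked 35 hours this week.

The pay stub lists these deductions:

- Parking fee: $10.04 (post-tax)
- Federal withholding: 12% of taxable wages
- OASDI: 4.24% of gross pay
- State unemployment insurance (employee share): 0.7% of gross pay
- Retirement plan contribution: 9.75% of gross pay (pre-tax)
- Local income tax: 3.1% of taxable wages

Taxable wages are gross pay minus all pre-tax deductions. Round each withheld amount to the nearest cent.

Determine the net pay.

Gross pay: 35 × $19.96 = $698.60
Retirement plan contribution: $698.60 × 0.0975 = $68.11
Taxable wages = $698.60 − $68.11 = $630.49
Federal withholding: $630.49 × 0.12 = $75.66
Local income tax: $630.49 × 0.031 = $19.55
OASDI: $698.60 × 0.0424 = $29.62
State unemployment insurance (employee share): $698.60 × 0.007 = $4.89
Parking fee: $10.04
Total deductions = $68.11 + $75.66 + $19.55 + $29.62 + $4.89 + $10.04 = $207.87
Net pay = $698.60 − $207.87 = $490.73

$490.73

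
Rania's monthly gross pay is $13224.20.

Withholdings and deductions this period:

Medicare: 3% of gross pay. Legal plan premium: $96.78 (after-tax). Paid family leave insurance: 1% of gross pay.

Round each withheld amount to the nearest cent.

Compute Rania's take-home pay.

Paid family leave insurance: $13224.20 × 0.01 = $132.24
Medicare: $13224.20 × 0.03 = $396.73
Legal plan premium: $96.78
Total deductions = $132.24 + $396.73 + $96.78 = $625.75
Net pay = $13224.20 − $625.75 = $12598.45

$12598.45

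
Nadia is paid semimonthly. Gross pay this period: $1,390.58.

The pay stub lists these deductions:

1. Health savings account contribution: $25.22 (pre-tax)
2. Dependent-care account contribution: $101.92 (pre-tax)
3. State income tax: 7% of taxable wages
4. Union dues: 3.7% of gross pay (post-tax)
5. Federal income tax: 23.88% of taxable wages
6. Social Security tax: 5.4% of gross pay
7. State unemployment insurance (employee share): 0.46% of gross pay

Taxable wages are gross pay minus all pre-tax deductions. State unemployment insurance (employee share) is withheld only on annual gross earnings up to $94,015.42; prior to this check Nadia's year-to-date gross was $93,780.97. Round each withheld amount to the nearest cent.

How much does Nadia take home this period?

Dependent-care account contribution: $101.92
Health savings account contribution: $25.22
Pre-tax total = $101.92 + $25.22 = $127.14
Taxable wages = $1,390.58 − $127.14 = $1,263.44
Federal income tax: $1,263.44 × 0.2388 = $301.71
State income tax: $1,263.44 × 0.07 = $88.44
Social Security tax: $1,390.58 × 0.054 = $75.09
State unemployment insurance (employee share): only $94,015.42 − $93,780.97 = $234.45 of this check is subject → $234.45 × 0.0046 = $1.08
Union dues: $1,390.58 × 0.037 = $51.45
Total deductions = $101.92 + $25.22 + $301.71 + $88.44 + $75.09 + $1.08 + $51.45 = $644.91
Net pay = $1,390.58 − $644.91 = $745.67

$745.67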